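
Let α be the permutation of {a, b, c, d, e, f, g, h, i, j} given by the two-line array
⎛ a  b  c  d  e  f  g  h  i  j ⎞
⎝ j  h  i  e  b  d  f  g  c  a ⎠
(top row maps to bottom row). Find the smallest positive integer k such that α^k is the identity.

6

Writing α as disjoint cycles, the cycle lengths are 6, 2, 2.
The order of α is the least common multiple of its cycle lengths: lcm(6, 2, 2) = 6.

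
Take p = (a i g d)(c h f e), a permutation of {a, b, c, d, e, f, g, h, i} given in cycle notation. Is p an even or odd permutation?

The cycle lengths are 4, 4, 1.
A cycle of length ℓ contributes ℓ−1 transpositions, so p is a product of 3 + 3 = 6 transpositions — even.

even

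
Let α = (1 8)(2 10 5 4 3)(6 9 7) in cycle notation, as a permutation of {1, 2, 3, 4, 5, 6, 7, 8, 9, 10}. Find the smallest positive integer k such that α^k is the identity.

30

The cycle type of α is (5, 3, 2).
The order of α is the least common multiple of its cycle lengths: lcm(5, 3, 2) = 30.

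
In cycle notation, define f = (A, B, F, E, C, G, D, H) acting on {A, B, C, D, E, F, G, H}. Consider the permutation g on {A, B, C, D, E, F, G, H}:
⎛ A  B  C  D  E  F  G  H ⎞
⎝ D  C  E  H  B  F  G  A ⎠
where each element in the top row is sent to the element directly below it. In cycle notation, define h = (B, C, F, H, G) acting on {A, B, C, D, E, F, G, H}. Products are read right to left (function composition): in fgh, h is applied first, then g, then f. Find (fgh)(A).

Chase A: h(A) = A; g(A) = D; f(D) = H. Hence (fgh)(A) = H.

H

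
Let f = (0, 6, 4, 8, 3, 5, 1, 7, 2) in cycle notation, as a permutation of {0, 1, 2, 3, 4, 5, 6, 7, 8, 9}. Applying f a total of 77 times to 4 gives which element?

4 lies in the 9-cycle (0, 6, 4, 8, 3, 5, 1, 7, 2).
On a 9-cycle, f^9 is the identity, so f^77 = f^5 there (77 ≡ 5 mod 9).
Advancing 5 steps from 4: 4 → 8 → 3 → 5 → 1 → 7.

7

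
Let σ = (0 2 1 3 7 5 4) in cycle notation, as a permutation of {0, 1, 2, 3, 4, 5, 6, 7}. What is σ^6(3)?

1

3 lies in the 7-cycle (0 2 1 3 7 5 4).
Stepping 6 places around the cycle: 3 → 7 → 5 → 4 → 0 → 2 → 1.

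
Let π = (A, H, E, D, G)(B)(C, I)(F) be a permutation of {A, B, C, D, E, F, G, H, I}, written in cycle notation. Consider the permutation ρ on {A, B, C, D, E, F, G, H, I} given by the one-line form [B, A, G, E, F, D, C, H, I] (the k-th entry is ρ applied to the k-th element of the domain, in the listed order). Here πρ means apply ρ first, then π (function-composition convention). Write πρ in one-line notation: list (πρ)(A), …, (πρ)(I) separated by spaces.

B H A D F G I E C

Chase each element through ρ then π: A → B → B; B → A → H; C → G → A; D → E → D; E → F → F; F → D → G; G → C → I; H → H → E; I → I → C.
So πρ in one-line form is B H A D F G I E C.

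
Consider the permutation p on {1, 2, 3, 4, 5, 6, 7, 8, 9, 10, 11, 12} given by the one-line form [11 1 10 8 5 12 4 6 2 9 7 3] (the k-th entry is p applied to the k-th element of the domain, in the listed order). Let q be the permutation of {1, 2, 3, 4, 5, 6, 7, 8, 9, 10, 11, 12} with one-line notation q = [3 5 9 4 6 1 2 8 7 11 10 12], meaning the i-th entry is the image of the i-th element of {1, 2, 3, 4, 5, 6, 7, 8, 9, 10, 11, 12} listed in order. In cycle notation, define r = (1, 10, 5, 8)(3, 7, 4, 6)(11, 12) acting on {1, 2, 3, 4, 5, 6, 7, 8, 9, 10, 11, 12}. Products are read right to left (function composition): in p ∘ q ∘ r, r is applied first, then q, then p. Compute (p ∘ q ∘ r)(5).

(p ∘ q ∘ r)(5) = p(q(r(5))). r(5) = 8, then q(8) = 8, then p(8) = 6, so the result is 6.

6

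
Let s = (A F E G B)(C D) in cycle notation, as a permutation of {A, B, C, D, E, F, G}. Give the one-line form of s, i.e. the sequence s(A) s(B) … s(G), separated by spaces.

F A D C G E B

Image by image: A↦F, B↦A, C↦D, D↦C, E↦G, F↦E, G↦B.
So the one-line form is F A D C G E B.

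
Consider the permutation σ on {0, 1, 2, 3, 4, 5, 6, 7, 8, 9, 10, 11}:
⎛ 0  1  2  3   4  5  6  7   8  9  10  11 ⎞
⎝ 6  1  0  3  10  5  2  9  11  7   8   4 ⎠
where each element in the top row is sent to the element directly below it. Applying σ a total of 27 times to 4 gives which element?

Tracing 4 → 10 → … returns to 4 after 4 steps, so 4 lies in a 4-cycle (4, 10, 8, 11).
Powers repeat with period 4 on this cycle, and 27 mod 4 = 3, so σ^27(4) = σ^3(4).
Stepping 3 places around the cycle: 4 → 10 → 8 → 11.

11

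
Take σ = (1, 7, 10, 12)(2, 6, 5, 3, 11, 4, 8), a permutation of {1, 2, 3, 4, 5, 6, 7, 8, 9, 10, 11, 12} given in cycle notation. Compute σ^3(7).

7 lies in the 4-cycle (1, 7, 10, 12).
Advancing 3 steps from 7: 7 → 10 → 12 → 1.

1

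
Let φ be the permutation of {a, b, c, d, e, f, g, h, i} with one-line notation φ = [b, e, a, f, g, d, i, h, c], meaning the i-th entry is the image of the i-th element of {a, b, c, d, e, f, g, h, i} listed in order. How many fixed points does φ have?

The fixed points (elements with φ(x) = x) are {h}, so there is 1.

1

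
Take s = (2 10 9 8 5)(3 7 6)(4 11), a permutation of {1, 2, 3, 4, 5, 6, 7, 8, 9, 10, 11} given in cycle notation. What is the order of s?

The cycle type of s is (5, 3, 2, 1).
Since disjoint cycles commute, ord(s) = lcm(5, 3, 2) = 30.

30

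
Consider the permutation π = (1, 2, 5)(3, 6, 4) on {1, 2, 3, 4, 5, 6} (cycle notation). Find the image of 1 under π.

2

Within (1, 2, 5), 1 ↦ 2.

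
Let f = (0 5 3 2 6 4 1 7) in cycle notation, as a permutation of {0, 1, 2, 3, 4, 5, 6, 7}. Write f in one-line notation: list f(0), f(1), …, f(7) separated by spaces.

5 7 6 2 1 3 4 0

Image by image: 0→5, 1→7, 2→6, 3→2, 4→1, 5→3, 6→4, 7→0.
So the one-line form is 5 7 6 2 1 3 4 0.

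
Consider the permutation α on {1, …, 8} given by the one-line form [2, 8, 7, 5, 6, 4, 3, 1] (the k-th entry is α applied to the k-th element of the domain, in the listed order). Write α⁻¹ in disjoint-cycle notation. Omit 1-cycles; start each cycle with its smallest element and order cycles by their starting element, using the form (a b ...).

(1 8 2)(3 7)(4 6 5)

The cycle decomposition of α is (1 2 8)(3 7)(4 5 6).
The inverse reverses every cycle; in canonical form, α⁻¹ = (1 8 2)(3 7)(4 6 5).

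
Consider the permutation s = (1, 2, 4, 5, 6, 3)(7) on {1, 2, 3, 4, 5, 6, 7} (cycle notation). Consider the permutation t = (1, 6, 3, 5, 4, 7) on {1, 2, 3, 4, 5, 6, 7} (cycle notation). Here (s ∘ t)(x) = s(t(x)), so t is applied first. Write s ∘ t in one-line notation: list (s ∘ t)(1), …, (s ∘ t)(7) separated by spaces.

3 4 6 7 5 1 2

For each element, apply t then s: 1 → 6 → 3; 2 → 2 → 4; 3 → 5 → 6; 4 → 7 → 7; 5 → 4 → 5; 6 → 3 → 1; 7 → 1 → 2.
So s ∘ t in one-line form is 3 4 6 7 5 1 2.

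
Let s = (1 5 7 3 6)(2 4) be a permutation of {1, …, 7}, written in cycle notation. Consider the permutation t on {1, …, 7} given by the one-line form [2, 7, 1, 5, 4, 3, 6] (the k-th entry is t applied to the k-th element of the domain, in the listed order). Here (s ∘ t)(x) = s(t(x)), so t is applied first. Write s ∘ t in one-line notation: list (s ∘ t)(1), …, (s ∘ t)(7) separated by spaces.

4 3 5 7 2 6 1

For each element, apply t then s: 1 → 2 → 4; 2 → 7 → 3; 3 → 1 → 5; 4 → 5 → 7; 5 → 4 → 2; 6 → 3 → 6; 7 → 6 → 1.
Collecting the images, s ∘ t = [4 3 5 7 2 6 1].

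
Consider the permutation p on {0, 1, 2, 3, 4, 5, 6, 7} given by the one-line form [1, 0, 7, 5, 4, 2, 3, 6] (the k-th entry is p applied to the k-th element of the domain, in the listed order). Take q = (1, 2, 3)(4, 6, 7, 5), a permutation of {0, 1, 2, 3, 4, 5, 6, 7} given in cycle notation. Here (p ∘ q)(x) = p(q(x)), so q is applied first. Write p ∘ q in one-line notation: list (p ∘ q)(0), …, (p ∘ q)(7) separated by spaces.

(p ∘ q)(x) = p(q(x)). Computing each image: p(q(0)) = p(0) = 1, p(q(1)) = p(2) = 7, p(q(2)) = p(3) = 5, p(q(3)) = p(1) = 0, p(q(4)) = p(6) = 3, p(q(5)) = p(4) = 4, p(q(6)) = p(7) = 6, p(q(7)) = p(5) = 2.
Hence p ∘ q = [1 7 5 0 3 4 6 2].

1 7 5 0 3 4 6 2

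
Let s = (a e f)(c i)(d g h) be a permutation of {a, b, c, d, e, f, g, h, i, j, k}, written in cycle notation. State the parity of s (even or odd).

odd

The cycle lengths are 3, 3, 2, 1, 1, 1.
A cycle of length ℓ contributes ℓ−1 transpositions, so s is a product of 2 + 2 + 1 = 5 transpositions — odd.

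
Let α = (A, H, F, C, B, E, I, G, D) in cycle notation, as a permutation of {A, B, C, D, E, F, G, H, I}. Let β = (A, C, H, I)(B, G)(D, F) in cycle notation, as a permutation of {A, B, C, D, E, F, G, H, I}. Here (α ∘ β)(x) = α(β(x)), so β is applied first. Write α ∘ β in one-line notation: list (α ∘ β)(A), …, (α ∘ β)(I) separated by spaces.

(α ∘ β)(x) = α(β(x)). Computing each image: α(β(A)) = α(C) = B, α(β(B)) = α(G) = D, α(β(C)) = α(H) = F, α(β(D)) = α(F) = C, α(β(E)) = α(E) = I, α(β(F)) = α(D) = A, α(β(G)) = α(B) = E, α(β(H)) = α(I) = G, α(β(I)) = α(A) = H.
Hence α ∘ β = [B D F C I A E G H].

B D F C I A E G H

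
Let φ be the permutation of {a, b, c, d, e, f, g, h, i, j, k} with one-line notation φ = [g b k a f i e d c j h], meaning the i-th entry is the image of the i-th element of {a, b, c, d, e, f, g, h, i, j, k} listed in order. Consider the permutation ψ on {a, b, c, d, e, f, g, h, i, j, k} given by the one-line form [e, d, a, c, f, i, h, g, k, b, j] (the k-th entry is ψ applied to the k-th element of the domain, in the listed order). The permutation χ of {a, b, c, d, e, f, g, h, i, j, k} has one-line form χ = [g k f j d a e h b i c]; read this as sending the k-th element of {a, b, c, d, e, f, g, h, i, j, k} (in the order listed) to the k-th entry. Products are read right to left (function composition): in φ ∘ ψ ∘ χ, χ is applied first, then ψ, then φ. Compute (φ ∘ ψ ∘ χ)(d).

Apply the permutations in order: χ(d) = j, then ψ(j) = b, then φ(b) = b. So (φ ∘ ψ ∘ χ)(d) = b.

b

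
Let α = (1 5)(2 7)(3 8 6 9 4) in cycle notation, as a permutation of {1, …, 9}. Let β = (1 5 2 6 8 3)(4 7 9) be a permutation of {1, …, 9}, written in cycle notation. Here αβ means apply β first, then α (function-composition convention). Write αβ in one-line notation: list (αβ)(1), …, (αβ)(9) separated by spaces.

1 9 5 2 7 6 4 8 3

(αβ)(x) = α(β(x)). Computing each image: α(β(1)) = α(5) = 1, α(β(2)) = α(6) = 9, α(β(3)) = α(1) = 5, α(β(4)) = α(7) = 2, α(β(5)) = α(2) = 7, α(β(6)) = α(8) = 6, α(β(7)) = α(9) = 4, α(β(8)) = α(3) = 8, α(β(9)) = α(4) = 3.
Hence αβ = [1 9 5 2 7 6 4 8 3].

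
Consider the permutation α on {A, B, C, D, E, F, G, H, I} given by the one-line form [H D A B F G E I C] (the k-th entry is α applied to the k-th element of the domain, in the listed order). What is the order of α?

12

The disjoint-cycle form of α has cycle lengths 4, 3, 2.
Since disjoint cycles commute, ord(α) = lcm(4, 3, 2) = 12.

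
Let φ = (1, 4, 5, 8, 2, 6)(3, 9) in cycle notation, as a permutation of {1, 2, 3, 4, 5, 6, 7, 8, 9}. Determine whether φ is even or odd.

The cycle lengths are 6, 2, 1.
A cycle is odd iff its length is even; φ has 2 even-length cycles, so sgn(φ) = (−1)^2 and φ is even.

even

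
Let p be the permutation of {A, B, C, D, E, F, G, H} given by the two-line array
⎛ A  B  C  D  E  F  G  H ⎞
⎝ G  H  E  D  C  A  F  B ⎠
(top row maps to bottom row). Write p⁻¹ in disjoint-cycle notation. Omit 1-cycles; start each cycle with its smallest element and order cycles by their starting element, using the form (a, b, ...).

(A, F, G)(B, H)(C, E)

First write p in disjoint cycles: (A, G, F)(B, H)(C, E).
The inverse reverses every cycle; in canonical form, p⁻¹ = (A, F, G)(B, H)(C, E).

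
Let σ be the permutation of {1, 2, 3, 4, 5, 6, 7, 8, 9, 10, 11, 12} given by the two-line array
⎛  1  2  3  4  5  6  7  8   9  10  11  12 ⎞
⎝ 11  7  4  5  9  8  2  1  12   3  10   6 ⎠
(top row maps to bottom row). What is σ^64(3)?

12

Tracing 3 → 4 → … returns to 3 after 10 steps, so 3 lies in a 10-cycle (1, 11, 10, 3, 4, 5, 9, 12, 6, 8).
On a 10-cycle, σ^10 is the identity, so σ^64 = σ^4 there (64 ≡ 4 mod 10).
Advancing 4 steps from 3: 3 → 4 → 5 → 9 → 12.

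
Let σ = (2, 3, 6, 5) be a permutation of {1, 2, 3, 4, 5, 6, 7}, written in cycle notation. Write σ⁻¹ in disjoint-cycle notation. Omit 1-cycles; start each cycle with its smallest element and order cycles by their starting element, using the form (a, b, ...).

The inverse reverses each cycle.
After reversing and putting each cycle's least element first, σ⁻¹ = (2, 5, 6, 3).

(2, 5, 6, 3)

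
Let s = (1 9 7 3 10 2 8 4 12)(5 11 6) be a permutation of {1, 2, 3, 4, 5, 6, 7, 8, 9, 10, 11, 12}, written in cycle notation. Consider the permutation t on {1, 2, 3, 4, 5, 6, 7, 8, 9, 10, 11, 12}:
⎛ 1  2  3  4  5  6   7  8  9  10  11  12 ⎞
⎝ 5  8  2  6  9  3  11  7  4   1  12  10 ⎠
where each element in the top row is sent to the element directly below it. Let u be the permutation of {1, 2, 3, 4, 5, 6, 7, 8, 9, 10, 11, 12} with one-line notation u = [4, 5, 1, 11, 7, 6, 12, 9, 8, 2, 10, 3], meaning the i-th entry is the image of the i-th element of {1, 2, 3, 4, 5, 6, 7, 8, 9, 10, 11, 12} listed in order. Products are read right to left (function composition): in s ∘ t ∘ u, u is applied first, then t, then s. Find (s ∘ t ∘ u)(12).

8

(s ∘ t ∘ u)(12) = s(t(u(12))). u(12) = 3, then t(3) = 2, then s(2) = 8, so the result is 8.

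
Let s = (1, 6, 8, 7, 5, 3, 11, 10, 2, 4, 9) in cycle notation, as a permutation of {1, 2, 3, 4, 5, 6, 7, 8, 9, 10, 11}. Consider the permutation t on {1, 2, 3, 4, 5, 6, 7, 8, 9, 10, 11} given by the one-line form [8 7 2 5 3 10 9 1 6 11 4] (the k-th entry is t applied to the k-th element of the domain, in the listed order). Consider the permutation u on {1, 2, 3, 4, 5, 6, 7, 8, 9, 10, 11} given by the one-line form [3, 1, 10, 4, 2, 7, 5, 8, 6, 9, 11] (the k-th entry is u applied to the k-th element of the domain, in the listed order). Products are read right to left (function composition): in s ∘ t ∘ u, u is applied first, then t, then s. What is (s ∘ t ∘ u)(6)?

1

Apply the permutations in order: u(6) = 7, then t(7) = 9, then s(9) = 1. So (s ∘ t ∘ u)(6) = 1.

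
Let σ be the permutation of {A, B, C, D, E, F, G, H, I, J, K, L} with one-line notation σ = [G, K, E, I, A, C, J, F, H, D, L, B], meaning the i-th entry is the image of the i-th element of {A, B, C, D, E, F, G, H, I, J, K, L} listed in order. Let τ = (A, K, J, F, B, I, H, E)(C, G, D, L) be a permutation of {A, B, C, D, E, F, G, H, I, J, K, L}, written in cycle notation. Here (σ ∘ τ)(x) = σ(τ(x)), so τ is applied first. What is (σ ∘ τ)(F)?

First apply τ: τ(F) = B, then σ(B) = K. Thus (σ ∘ τ)(F) = K.

K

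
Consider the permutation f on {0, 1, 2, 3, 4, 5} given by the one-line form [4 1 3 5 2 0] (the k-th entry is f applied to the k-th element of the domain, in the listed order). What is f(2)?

2 is element number 3 of the domain, and entry number 3 of the one-line form is 3, so f(2) = 3.

3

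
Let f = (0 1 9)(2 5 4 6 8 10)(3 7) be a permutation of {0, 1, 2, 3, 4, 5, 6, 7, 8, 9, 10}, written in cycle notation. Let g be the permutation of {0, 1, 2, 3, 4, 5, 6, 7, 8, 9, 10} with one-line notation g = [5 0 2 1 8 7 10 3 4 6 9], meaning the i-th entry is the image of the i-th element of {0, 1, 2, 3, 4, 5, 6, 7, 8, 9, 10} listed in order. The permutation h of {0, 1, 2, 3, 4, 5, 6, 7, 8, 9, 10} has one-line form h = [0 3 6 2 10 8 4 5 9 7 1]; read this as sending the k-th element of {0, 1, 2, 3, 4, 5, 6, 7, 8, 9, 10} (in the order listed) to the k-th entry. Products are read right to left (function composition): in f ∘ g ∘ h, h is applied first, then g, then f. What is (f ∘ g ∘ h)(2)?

(f ∘ g ∘ h)(2) = f(g(h(2))). h(2) = 6, then g(6) = 10, then f(10) = 2, so the result is 2.

2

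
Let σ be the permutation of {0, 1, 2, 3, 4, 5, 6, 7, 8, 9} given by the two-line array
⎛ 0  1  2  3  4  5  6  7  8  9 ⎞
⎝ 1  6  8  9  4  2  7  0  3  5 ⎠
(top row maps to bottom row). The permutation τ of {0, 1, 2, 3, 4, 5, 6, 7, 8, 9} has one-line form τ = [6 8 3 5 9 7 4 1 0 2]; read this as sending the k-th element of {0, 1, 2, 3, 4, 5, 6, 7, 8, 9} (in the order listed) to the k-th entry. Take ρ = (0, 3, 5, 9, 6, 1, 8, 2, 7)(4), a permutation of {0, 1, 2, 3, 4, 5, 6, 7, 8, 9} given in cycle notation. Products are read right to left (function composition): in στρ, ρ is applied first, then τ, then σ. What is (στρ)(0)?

Chase 0: ρ(0) = 3; τ(3) = 5; σ(5) = 2. Hence (στρ)(0) = 2.

2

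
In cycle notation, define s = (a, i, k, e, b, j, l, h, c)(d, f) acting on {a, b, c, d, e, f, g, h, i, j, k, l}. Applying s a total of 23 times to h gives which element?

e

h lies in the 9-cycle (a, i, k, e, b, j, l, h, c).
Powers repeat with period 9 on this cycle, and 23 mod 9 = 5, so s^23(h) = s^5(h).
Advancing 5 steps from h: h → c → a → i → k → e.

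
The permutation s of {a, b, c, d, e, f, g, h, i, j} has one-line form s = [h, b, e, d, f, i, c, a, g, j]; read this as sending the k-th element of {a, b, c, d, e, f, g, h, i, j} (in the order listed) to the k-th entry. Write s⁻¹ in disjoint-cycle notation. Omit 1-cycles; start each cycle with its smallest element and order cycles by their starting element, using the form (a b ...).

(a h)(c g i f e)

First write s in disjoint cycles: (a h)(c e f i g).
The inverse reverses every cycle; in canonical form, s⁻¹ = (a h)(c g i f e).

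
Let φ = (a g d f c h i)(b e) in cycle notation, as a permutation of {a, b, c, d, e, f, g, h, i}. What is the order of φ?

The disjoint cycles have lengths 7, 2.
Since disjoint cycles commute, ord(φ) = lcm(7, 2) = 14.

14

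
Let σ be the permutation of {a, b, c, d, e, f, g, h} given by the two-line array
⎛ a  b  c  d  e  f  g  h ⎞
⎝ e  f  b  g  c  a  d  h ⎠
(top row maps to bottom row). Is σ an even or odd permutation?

In disjoint-cycle form the cycle lengths are 5, 2, 1.
A cycle is odd iff its length is even; σ has 1 even-length cycle, so sgn(σ) = (−1)^1 and σ is odd.

odd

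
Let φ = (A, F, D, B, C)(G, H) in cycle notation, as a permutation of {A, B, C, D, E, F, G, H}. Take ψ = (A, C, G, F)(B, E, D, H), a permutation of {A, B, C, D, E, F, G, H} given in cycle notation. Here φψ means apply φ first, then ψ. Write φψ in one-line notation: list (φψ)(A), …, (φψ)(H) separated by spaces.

Chase each element through φ then ψ: A → F → A; B → C → G; C → A → C; D → B → E; E → E → D; F → D → H; G → H → B; H → G → F.
Collecting the images, φψ = [A G C E D H B F].

A G C E D H B F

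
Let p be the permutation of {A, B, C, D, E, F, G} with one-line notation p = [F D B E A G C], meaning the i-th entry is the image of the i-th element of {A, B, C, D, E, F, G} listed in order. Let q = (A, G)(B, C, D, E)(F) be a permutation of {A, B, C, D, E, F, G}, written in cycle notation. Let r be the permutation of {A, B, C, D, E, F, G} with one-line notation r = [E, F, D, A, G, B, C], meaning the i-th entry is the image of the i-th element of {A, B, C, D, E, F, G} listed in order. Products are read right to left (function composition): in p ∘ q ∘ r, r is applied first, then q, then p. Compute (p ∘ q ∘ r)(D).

Chase D: r(D) = A; q(A) = G; p(G) = C. Hence (p ∘ q ∘ r)(D) = C.

C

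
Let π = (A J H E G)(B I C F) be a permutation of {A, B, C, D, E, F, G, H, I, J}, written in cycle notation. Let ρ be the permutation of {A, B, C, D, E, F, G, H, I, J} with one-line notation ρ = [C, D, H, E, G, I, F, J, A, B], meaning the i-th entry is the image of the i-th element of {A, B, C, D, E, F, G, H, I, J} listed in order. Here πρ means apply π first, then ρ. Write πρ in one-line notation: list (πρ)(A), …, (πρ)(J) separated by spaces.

(πρ)(x) = ρ(π(x)). Computing each image: ρ(π(A)) = ρ(J) = B, ρ(π(B)) = ρ(I) = A, ρ(π(C)) = ρ(F) = I, ρ(π(D)) = ρ(D) = E, ρ(π(E)) = ρ(G) = F, ρ(π(F)) = ρ(B) = D, ρ(π(G)) = ρ(A) = C, ρ(π(H)) = ρ(E) = G, ρ(π(I)) = ρ(C) = H, ρ(π(J)) = ρ(H) = J.
Hence πρ = [B A I E F D C G H J].

B A I E F D C G H J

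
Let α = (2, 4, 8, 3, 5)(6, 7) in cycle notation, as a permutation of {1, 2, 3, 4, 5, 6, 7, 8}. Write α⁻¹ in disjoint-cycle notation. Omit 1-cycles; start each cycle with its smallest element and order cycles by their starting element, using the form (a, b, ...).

Inverting a permutation written in cycle notation just reverses the order within every cycle.
After reversing and putting each cycle's least element first, α⁻¹ = (2, 5, 3, 8, 4)(6, 7).

(2, 5, 3, 8, 4)(6, 7)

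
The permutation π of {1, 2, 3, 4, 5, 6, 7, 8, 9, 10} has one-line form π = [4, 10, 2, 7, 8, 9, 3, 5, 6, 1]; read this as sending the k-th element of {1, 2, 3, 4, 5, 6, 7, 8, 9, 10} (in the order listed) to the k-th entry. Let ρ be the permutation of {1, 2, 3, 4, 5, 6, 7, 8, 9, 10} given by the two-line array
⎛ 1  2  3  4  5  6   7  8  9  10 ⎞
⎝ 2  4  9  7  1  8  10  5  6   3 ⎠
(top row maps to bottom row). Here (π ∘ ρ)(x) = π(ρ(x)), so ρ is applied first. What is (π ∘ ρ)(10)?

2

ρ(10) = 3, then π(3) = 2; composing gives (π ∘ ρ)(10) = 2.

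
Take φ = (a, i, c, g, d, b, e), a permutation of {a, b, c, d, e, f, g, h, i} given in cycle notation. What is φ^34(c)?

c lies in the 7-cycle (a, i, c, g, d, b, e).
Since the cycle has length 7, φ^34 acts on it the same as φ^6 (34 mod 7 = 6).
Advancing 6 steps from c: c → g → d → b → e → a → i.

i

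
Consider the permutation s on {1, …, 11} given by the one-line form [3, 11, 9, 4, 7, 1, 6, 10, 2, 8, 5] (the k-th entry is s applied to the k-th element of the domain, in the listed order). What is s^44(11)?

1

Tracing 11 → 5 → … returns to 11 after 8 steps, so 11 lies in an 8-cycle (1, 3, 9, 2, 11, 5, 7, 6).
On an 8-cycle, s^8 is the identity, so s^44 = s^4 there (44 ≡ 4 mod 8).
Advancing 4 steps from 11: 11 → 5 → 7 → 6 → 1.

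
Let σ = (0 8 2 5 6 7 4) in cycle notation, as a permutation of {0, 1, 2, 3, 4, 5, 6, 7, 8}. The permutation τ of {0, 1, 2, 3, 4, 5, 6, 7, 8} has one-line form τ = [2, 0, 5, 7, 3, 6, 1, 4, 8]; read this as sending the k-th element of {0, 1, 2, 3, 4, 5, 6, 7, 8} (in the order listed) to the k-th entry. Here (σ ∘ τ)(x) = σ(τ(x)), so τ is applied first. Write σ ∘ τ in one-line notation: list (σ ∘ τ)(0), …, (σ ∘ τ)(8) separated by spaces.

5 8 6 4 3 7 1 0 2

Chase each element through τ then σ: 0 → 2 → 5; 1 → 0 → 8; 2 → 5 → 6; 3 → 7 → 4; 4 → 3 → 3; 5 → 6 → 7; 6 → 1 → 1; 7 → 4 → 0; 8 → 8 → 2.
So σ ∘ τ in one-line form is 5 8 6 4 3 7 1 0 2.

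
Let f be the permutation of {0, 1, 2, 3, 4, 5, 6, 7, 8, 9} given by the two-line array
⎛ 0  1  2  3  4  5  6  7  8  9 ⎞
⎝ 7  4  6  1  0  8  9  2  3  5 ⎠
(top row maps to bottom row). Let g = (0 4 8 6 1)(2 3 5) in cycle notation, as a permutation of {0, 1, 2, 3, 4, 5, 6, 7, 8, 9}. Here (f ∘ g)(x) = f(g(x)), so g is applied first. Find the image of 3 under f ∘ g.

8

g(3) = 5, then f(5) = 8; composing gives (f ∘ g)(3) = 8.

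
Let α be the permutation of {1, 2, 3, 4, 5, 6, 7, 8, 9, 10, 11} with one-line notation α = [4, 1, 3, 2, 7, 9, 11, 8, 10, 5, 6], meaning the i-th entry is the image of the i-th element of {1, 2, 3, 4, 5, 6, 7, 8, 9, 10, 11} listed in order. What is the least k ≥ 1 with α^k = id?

6

The disjoint-cycle form of α has cycle lengths 6, 3, 1, 1.
The order of α is the least common multiple of its cycle lengths: lcm(6, 3) = 6.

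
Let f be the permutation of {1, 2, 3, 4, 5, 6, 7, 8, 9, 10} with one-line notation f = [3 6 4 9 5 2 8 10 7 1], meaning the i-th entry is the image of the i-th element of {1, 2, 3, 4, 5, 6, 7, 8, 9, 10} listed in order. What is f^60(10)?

Tracing 10 → 1 → … returns to 10 after 7 steps, so 10 lies in a 7-cycle (1, 3, 4, 9, 7, 8, 10).
Powers repeat with period 7 on this cycle, and 60 mod 7 = 4, so f^60(10) = f^4(10).
Stepping 4 places around the cycle: 10 → 1 → 3 → 4 → 9.

9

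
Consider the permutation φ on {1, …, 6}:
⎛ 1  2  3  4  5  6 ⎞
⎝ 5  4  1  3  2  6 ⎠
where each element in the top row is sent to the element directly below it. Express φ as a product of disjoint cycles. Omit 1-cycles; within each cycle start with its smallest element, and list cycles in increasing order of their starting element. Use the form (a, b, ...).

Start at 1 and follow images: 1 → 5 → 2 → 4 → 3 → 1, giving the cycle (1, 5, 2, 4, 3).
Repeating from the next unused element and collecting all non-trivial cycles gives (1, 5, 2, 4, 3).

(1, 5, 2, 4, 3)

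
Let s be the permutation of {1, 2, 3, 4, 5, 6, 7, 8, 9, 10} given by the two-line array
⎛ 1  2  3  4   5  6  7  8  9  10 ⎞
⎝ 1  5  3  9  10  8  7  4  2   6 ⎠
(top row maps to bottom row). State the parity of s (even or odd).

In disjoint-cycle form the cycle lengths are 7, 1, 1, 1.
A cycle of length ℓ contributes ℓ−1 transpositions, so s is a product of 6 transpositions — even.

even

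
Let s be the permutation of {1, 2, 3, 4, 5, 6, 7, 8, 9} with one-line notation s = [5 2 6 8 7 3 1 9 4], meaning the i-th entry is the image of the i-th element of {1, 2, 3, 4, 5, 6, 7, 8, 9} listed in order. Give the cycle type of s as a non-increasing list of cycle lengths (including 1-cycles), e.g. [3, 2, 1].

[3, 3, 2, 1]

The disjoint cycles are (1, 5, 7)(2)(3, 6)(4, 8, 9), with lengths 3, 3, 2, 1 in non-increasing order.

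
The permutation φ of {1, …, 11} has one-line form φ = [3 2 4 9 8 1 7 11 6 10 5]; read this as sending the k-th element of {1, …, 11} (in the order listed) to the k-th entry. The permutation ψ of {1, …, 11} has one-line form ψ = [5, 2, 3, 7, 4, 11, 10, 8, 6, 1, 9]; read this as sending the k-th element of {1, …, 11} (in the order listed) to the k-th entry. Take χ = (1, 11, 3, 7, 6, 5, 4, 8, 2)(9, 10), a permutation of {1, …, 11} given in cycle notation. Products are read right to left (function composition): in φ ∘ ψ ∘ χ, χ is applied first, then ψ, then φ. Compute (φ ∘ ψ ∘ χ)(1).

Chase 1: χ(1) = 11; ψ(11) = 9; φ(9) = 6. Hence (φ ∘ ψ ∘ χ)(1) = 6.

6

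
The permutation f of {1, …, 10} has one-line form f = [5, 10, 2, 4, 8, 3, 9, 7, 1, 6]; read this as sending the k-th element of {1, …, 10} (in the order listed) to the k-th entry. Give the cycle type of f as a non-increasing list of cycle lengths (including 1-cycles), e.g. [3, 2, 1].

[5, 4, 1]

The disjoint cycles are (1 5 8 7 9)(2 10 6 3)(4), with lengths 5, 4, 1 in non-increasing order.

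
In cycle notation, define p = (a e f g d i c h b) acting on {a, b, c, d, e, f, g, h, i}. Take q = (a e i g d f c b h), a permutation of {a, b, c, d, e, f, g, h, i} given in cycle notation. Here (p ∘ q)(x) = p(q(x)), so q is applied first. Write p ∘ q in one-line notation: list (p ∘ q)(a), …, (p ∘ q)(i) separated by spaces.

f b a g c h i e d

Chase each element through q then p: a → e → f; b → h → b; c → b → a; d → f → g; e → i → c; f → c → h; g → d → i; h → a → e; i → g → d.
Collecting the images, p ∘ q = [f b a g c h i e d].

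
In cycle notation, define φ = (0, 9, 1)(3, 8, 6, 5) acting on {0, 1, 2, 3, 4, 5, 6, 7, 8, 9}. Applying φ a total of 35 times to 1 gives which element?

9

1 lies in the 3-cycle (0, 9, 1).
Powers repeat with period 3 on this cycle, and 35 mod 3 = 2, so φ^35(1) = φ^2(1).
Advancing 2 steps from 1: 1 → 0 → 9.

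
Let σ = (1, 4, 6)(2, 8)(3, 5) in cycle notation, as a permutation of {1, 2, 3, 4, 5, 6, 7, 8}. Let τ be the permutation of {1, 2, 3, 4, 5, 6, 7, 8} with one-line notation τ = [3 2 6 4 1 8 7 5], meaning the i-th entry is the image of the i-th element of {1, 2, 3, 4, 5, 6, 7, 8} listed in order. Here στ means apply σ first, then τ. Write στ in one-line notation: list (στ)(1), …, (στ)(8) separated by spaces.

Chase each element through σ then τ: 1 → 4 → 4; 2 → 8 → 5; 3 → 5 → 1; 4 → 6 → 8; 5 → 3 → 6; 6 → 1 → 3; 7 → 7 → 7; 8 → 2 → 2.
So στ in one-line form is 4 5 1 8 6 3 7 2.

4 5 1 8 6 3 7 2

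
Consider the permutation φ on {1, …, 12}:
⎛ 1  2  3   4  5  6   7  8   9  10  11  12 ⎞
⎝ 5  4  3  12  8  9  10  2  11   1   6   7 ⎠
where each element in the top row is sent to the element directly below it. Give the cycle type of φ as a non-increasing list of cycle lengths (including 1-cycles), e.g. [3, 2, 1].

[8, 3, 1]

The disjoint cycles are (1 5 8 2 4 12 7 10)(3)(6 9 11), with lengths 8, 3, 1 in non-increasing order.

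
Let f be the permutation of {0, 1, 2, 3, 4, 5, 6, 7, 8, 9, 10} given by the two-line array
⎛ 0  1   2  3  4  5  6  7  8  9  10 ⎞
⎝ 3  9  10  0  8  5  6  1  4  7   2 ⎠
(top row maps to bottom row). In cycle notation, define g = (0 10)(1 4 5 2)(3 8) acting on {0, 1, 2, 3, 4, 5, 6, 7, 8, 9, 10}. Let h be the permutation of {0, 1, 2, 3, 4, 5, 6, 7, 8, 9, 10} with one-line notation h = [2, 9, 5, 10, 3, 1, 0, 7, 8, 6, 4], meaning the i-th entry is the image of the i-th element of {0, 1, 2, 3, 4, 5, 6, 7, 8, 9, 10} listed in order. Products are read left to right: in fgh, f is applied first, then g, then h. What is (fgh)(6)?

0

Apply the permutations in order: f(6) = 6, then g(6) = 6, then h(6) = 0. So (fgh)(6) = 0.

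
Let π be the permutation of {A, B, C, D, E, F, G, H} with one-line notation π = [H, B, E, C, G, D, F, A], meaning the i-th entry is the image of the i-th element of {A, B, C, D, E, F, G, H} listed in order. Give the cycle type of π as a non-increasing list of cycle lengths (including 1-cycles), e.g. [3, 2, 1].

The disjoint cycles are (A, H)(B)(C, E, G, F, D), with lengths 5, 2, 1 in non-increasing order.

[5, 2, 1]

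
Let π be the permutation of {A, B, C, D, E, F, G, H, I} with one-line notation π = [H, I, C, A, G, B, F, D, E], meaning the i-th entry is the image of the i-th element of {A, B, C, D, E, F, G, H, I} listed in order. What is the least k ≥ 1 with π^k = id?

15

Decomposing into disjoint cycles gives cycle lengths 5, 3, 1.
The order of π is the least common multiple of its cycle lengths: lcm(5, 3) = 15.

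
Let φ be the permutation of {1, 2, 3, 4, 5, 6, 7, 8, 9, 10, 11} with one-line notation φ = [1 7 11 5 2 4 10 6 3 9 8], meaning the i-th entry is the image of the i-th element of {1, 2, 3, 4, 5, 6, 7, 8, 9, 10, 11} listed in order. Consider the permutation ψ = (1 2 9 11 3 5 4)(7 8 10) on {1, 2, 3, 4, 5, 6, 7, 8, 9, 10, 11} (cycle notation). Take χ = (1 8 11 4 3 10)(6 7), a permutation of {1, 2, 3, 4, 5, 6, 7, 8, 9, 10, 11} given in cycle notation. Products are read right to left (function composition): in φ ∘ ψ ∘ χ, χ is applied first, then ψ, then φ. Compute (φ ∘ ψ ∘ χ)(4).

Chase 4: χ(4) = 3; ψ(3) = 5; φ(5) = 2. Hence (φ ∘ ψ ∘ χ)(4) = 2.

2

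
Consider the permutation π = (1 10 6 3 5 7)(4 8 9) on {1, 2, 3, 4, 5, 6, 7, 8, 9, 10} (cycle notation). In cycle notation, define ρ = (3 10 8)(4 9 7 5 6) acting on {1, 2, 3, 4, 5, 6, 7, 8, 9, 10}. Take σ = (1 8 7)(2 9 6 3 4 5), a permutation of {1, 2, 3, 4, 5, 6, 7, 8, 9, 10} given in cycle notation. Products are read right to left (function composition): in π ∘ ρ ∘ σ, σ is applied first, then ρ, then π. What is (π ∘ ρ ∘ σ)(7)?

Chase 7: σ(7) = 1; ρ(1) = 1; π(1) = 10. Hence (π ∘ ρ ∘ σ)(7) = 10.

10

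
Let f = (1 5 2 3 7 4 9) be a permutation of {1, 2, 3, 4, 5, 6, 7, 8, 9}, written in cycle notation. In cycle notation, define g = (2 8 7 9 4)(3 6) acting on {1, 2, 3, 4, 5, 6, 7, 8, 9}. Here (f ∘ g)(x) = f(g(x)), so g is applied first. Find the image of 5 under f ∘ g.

g(5) = 5, then f(5) = 2; composing gives (f ∘ g)(5) = 2.

2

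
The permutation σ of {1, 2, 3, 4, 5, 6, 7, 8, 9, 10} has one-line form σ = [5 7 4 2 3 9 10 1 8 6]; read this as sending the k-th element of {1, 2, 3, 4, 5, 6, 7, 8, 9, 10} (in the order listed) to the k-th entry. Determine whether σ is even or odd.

odd

In disjoint-cycle form the cycle lengths are 10.
A cycle is odd iff its length is even; σ has 1 even-length cycle, so sgn(σ) = (−1)^1 and σ is odd.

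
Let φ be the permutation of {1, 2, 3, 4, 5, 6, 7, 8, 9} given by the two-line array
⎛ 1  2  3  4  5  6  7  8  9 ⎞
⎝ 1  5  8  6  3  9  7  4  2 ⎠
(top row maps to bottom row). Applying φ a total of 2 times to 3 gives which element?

4

Tracing 3 → 8 → … returns to 3 after 7 steps, so 3 lies in a 7-cycle (2 5 3 8 4 6 9).
Advancing 2 steps from 3: 3 → 8 → 4.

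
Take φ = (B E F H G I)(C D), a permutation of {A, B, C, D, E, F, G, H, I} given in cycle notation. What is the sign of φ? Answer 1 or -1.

1

The cycle lengths are 6, 2, 1.
A cycle of length ℓ contributes ℓ−1 transpositions, so φ is a product of 5 + 1 = 6 transpositions — even.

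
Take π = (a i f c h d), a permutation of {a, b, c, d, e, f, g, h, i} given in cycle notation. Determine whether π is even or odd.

odd

The cycle lengths are 6, 1, 1, 1.
A cycle is odd iff its length is even; π has 1 even-length cycle, so sgn(π) = (−1)^1 and π is odd.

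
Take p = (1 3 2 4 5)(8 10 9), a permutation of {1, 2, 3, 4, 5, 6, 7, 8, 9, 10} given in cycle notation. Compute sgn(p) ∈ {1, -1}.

The cycle lengths are 5, 3, 1, 1.
A cycle is odd iff its length is even; p has 0 even-length cycles, so sgn(p) = (−1)^0 and p is even.

1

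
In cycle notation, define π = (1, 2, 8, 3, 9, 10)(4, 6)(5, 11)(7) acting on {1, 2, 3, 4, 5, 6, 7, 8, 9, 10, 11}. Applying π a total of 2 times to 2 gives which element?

3

2 lies in the 6-cycle (1, 2, 8, 3, 9, 10).
Stepping 2 places around the cycle: 2 → 8 → 3.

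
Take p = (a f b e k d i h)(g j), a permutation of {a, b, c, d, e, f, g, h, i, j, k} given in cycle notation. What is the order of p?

The disjoint cycles have lengths 8, 2, 1.
The order is lcm(8, 2) = 8.

8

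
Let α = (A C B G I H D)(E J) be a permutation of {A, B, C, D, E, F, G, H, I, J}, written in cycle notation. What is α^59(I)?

I lies in the 7-cycle (A C B G I H D).
Powers repeat with period 7 on this cycle, and 59 mod 7 = 3, so α^59(I) = α^3(I).
Stepping 3 places around the cycle: I → H → D → A.

A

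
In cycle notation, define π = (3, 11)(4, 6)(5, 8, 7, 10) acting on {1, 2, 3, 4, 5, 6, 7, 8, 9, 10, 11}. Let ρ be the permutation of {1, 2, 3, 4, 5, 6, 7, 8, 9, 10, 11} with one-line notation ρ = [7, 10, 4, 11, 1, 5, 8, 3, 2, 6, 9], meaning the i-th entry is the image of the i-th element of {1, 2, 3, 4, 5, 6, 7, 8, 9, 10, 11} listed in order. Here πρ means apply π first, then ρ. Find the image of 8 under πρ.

8

(πρ)(8) = ρ(π(8)). π(8) = 7, then ρ(7) = 8. So (πρ)(8) = 8.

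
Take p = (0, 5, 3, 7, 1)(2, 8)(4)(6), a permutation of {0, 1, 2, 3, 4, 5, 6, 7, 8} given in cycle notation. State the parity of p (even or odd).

The cycle lengths are 5, 2, 1, 1.
A cycle of length ℓ contributes ℓ−1 transpositions, so p is a product of 4 + 1 = 5 transpositions — odd.

odd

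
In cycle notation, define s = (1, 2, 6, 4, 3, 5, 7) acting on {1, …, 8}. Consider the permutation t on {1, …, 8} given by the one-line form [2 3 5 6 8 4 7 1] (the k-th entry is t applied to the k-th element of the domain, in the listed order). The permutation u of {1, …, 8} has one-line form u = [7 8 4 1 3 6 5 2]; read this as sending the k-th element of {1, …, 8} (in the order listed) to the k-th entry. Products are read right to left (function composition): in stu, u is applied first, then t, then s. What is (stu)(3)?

Chase 3: u(3) = 4; t(4) = 6; s(6) = 4. Hence (stu)(3) = 4.

4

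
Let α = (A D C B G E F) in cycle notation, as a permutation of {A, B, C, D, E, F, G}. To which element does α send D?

Within (A D C B G E F), D ↦ C.

C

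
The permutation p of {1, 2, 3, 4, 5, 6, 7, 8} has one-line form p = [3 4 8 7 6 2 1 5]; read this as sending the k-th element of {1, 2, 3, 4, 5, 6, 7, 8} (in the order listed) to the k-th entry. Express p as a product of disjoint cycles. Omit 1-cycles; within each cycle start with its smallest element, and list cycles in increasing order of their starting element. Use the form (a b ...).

(1 3 8 5 6 2 4 7)

From 1: 1 → 3 → 8 → 5 → 6 → 2 → 4 → 7 → 1, closing the cycle (1 3 8 5 6 2 4 7).
Continuing from each remaining unvisited element yields (1 3 8 5 6 2 4 7).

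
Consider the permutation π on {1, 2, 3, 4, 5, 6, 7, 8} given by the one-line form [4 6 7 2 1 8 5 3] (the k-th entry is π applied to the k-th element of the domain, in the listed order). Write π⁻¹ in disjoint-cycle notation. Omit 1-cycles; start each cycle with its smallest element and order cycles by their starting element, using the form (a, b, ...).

(1, 5, 7, 3, 8, 6, 2, 4)

The cycle decomposition of π is (1, 4, 2, 6, 8, 3, 7, 5).
Reversing each cycle (and rotating so the smallest element leads) gives π⁻¹ = (1, 5, 7, 3, 8, 6, 2, 4).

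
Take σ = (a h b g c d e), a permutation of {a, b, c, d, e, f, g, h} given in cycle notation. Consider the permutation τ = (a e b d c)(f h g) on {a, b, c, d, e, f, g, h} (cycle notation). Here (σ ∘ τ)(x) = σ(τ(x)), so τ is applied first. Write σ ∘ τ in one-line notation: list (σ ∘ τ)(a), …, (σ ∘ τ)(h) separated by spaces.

a e h d g b f c

(σ ∘ τ)(x) = σ(τ(x)). Computing each image: σ(τ(a)) = σ(e) = a, σ(τ(b)) = σ(d) = e, σ(τ(c)) = σ(a) = h, σ(τ(d)) = σ(c) = d, σ(τ(e)) = σ(b) = g, σ(τ(f)) = σ(h) = b, σ(τ(g)) = σ(f) = f, σ(τ(h)) = σ(g) = c.
Hence σ ∘ τ = [a e h d g b f c].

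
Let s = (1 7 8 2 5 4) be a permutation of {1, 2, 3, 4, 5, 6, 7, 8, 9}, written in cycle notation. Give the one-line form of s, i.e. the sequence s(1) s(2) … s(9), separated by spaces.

7 5 3 1 4 6 8 2 9

Each element maps to the next entry in its cycle (wrapping to the front): 1↦7, 2↦5, 3↦3, 4↦1, 5↦4, 6↦6, 7↦8, 8↦2, 9↦9.
Listing these in domain order gives 7 5 3 1 4 6 8 2 9.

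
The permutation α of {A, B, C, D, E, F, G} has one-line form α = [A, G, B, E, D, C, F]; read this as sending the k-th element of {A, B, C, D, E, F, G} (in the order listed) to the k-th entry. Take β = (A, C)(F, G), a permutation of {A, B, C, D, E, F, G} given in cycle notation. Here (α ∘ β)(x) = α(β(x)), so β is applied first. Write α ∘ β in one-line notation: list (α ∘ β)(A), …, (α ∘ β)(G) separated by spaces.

B G A E D F C

For each element, apply β then α: A → C → B; B → B → G; C → A → A; D → D → E; E → E → D; F → G → F; G → F → C.
So α ∘ β in one-line form is B G A E D F C.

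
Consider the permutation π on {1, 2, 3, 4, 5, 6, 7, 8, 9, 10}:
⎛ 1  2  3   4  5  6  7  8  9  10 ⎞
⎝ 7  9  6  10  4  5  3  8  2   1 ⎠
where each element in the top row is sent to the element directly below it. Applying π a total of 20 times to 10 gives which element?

4

Tracing 10 → 1 → … returns to 10 after 7 steps, so 10 lies in a 7-cycle (1, 7, 3, 6, 5, 4, 10).
On a 7-cycle, π^7 is the identity, so π^20 = π^6 there (20 ≡ 6 mod 7).
Advancing 6 steps from 10: 10 → 1 → 7 → 3 → 6 → 5 → 4.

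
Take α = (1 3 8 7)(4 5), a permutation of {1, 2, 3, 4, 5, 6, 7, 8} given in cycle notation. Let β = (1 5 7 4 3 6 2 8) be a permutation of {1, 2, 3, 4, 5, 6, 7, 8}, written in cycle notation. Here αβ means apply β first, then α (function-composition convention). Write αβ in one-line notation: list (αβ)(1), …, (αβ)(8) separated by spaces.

For each element, apply β then α: 1 → 5 → 4; 2 → 8 → 7; 3 → 6 → 6; 4 → 3 → 8; 5 → 7 → 1; 6 → 2 → 2; 7 → 4 → 5; 8 → 1 → 3.
So αβ in one-line form is 4 7 6 8 1 2 5 3.

4 7 6 8 1 2 5 3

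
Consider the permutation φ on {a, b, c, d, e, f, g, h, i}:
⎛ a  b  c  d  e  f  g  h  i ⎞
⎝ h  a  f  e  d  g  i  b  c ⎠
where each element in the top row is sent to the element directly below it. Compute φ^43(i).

Tracing i → c → … returns to i after 4 steps, so i lies in a 4-cycle (c, f, g, i).
On a 4-cycle, φ^4 is the identity, so φ^43 = φ^3 there (43 ≡ 3 mod 4).
Stepping 3 places around the cycle: i → c → f → g.

g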